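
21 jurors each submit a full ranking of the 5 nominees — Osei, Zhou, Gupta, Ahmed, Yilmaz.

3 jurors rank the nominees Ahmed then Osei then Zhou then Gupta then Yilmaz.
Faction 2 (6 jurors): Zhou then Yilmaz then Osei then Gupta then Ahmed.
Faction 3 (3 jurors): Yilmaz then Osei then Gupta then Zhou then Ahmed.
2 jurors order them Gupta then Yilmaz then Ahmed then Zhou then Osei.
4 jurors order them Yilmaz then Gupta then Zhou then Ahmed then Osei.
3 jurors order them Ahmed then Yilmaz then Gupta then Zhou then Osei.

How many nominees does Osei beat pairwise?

1

Osei against each rival (21 jurors):
Osei vs Zhou: 3+3 = 6 for Osei, 15 for Zhou — Zhou by 15–6.
Osei vs Gupta: Osei, 12–9.
Osei vs Ahmed: Ahmed wins 12–9.
Osei vs Yilmaz: Osei is ranked higher on 3 ballots, Yilmaz on 18. Yilmaz wins 18–3.
Osei beats Gupta; loses to Zhou, Ahmed, Yilmaz — 1 pairwise win.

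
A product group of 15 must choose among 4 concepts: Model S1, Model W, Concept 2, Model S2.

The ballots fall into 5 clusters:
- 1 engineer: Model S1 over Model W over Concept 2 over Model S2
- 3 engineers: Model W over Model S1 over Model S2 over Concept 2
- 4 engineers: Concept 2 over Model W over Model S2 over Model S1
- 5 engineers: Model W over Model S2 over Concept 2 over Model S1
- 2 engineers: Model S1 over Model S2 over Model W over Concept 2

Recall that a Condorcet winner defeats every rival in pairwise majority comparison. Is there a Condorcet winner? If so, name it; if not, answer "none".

Pairwise majorities:
Model S1 vs Model W: Model S1 preferred on 1+2 = 3 ballots; Model W wins 12–3.
Model S1 vs Concept 2: Model S1 preferred on 1+3+2 = 6 ballots; Concept 2 wins 9–6.
Model S1 vs Model S2: Model S1 is ranked higher on 1+3+2 = 6 ballots, Model S2 on 9. Model S2 wins 9–6.
Model W vs Concept 2: 11 to 4, Model W.
Model W vs Model S2: 1+3+4+5 = 13 for Model W, 2 for Model S2 — Model W by 13–2.
Concept 2 vs Model S2: Concept 2 preferred on 1+4 = 5 ballots; Model S2 wins 10–5.
Only Model W has no losses; Model W is the Condorcet winner.

Model W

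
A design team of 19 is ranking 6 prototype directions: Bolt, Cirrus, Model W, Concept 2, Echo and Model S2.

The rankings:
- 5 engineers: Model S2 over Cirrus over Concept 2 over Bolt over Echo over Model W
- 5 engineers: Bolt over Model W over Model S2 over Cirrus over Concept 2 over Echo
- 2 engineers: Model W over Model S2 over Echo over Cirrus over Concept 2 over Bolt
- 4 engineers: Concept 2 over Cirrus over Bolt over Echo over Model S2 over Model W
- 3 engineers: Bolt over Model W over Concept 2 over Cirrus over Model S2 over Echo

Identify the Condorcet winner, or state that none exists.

Pairwise majorities:
Bolt–Cirrus: Cirrus 11–8.
Bolt vs Model W: Bolt, 17–2.
Bolt–Concept 2: Concept 2 11–8.
Bolt vs Echo: Bolt, 17–2.
Bolt vs Model S2: Bolt, 12–7.
Cirrus–Model W: Model W 10–9.
Cirrus vs Concept 2: Cirrus wins 12–7.
Cirrus vs Echo: Cirrus wins 17–2.
Cirrus vs Model S2: Model S2, 12–7.
Model W–Concept 2: Model W 10–9.
Model W vs Echo: Model W, 10–9.
Model W vs Model S2: Model W wins 10–9.
Concept 2 vs Echo: Concept 2, 17–2.
Concept 2 vs Model S2: Model S2 wins 12–7.
Echo vs Model S2: Model S2 wins 15–4.
No design is unbeaten: Bolt loses to Cirrus; Cirrus loses to Model W; Model W loses to Bolt; Concept 2 loses to Cirrus; Echo loses to Bolt; Model S2 loses to Bolt. In particular Bolt > Model W > Cirrus > Bolt is a majority cycle — no Condorcet winner exists.

none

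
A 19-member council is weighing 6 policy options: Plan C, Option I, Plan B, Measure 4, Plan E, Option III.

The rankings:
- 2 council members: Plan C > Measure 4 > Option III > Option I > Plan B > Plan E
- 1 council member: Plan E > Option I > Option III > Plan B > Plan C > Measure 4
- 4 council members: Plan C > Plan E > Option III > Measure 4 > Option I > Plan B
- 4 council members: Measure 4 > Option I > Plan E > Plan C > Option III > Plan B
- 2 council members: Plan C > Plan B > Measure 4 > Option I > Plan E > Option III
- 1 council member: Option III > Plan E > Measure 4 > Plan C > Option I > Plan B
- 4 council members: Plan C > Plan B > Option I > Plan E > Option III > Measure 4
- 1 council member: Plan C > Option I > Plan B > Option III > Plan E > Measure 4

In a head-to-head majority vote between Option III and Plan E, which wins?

Ballots ranking Option III above Plan E: 2 + 1 + 1 = 4.
Ballots ranking Plan E above Option III: 19 − 4 = 15.
Plan E wins the head-to-head 15–4.

Plan E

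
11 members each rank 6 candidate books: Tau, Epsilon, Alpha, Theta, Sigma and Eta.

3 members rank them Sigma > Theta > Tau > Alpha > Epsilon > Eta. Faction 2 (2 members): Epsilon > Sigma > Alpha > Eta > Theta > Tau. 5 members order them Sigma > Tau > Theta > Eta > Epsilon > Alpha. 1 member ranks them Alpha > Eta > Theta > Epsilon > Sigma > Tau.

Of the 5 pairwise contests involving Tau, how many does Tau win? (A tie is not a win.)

Tau against each rival (11 members):
Tau vs Epsilon: Tau, 8–3.
Tau vs Alpha: Tau, 8–3.
Tau vs Theta: 5 for Tau, 6 for Theta — Theta by 6–5.
Tau–Sigma: Sigma 11–0.
Tau vs Eta: Tau is ranked higher on 3+5 = 8 ballots, Eta on 3. Tau wins 8–3.
Tau beats Epsilon, Alpha, Eta; loses to Theta, Sigma — 3 pairwise wins.

3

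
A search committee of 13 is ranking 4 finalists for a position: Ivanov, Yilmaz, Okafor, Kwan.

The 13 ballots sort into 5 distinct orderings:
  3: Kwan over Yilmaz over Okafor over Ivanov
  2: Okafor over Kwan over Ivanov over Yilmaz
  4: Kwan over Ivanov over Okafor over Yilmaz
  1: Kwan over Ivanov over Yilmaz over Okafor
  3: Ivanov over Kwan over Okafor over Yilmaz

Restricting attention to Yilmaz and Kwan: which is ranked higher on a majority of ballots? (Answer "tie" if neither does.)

Kwan

No ballot ranks Yilmaz above Kwan: 0.
Ballots ranking Kwan above Yilmaz: 13 − 0 = 13.
Kwan wins the head-to-head 13–0.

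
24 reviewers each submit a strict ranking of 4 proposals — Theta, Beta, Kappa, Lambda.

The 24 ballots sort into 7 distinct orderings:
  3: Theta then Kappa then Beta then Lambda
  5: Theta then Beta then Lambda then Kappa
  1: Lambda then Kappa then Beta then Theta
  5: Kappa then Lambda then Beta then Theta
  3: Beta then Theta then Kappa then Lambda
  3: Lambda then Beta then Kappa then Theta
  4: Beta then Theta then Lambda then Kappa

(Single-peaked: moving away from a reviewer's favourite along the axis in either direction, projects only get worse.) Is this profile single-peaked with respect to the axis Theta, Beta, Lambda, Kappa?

Axis positions: Theta=1, Beta=2, Lambda=3, Kappa=4.
Cluster 1: ranking walks positions 1-4-2-3; Kappa is ranked above Beta even though Beta lies between Kappa and the peak Theta on the axis — preferences dip and rise again. Not single-peaked.
Cluster 2 (peak Theta at position 1): ranking walks positions 1-2-3-4, expanding outward from the peak — single-peaked.
Cluster 3 (peak Lambda at position 3): ranking walks positions 3-4-2-1, expanding outward from the peak — single-peaked.
Cluster 4 (peak Kappa at position 4): ranking walks positions 4-3-2-1, expanding outward from the peak — single-peaked.
Cluster 5: ranking walks positions 2-1-4-3; Kappa is ranked above Lambda even though Lambda lies between Kappa and the peak Beta on the axis — preferences dip and rise again. Not single-peaked.
Cluster 6 (peak Lambda at position 3): ranking walks positions 3-2-4-1, expanding outward from the peak — single-peaked.
Cluster 7 (peak Beta at position 2): ranking walks positions 2-1-3-4, expanding outward from the peak — single-peaked.
Cluster 1 violates single-peakedness, so the profile is not single-peaked on this axis.

no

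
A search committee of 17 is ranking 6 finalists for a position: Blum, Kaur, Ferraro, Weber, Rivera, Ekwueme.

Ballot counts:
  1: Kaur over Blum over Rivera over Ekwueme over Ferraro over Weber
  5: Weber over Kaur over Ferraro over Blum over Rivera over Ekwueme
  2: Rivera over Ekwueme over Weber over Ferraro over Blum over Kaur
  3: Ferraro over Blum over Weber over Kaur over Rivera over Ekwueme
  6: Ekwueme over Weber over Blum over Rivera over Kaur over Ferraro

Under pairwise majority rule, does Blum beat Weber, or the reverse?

Weber

Ballots ranking Blum above Weber: 1 + 3 = 4.
Ballots ranking Weber above Blum: 17 − 4 = 13.
Weber wins the head-to-head 13–4.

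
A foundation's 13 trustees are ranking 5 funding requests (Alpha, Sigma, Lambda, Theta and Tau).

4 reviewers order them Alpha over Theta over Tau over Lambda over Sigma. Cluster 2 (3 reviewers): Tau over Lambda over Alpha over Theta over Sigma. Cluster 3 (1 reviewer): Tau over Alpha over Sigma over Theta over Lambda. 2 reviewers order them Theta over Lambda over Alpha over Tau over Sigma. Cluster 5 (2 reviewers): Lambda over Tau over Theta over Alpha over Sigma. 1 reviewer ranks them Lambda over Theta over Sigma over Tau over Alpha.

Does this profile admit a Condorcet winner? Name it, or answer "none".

none

Pairwise majorities:
Alpha vs Sigma: Alpha wins 12–1.
Alpha vs Lambda: Lambda wins 8–5.
Alpha vs Theta: Alpha is ranked higher on 4+3+1 = 8 ballots, Theta on 5. Alpha wins 8–5.
Alpha vs Tau: 6 to 7, Tau.
Sigma vs Lambda: 1 for Sigma, 12 for Lambda — Lambda by 12–1.
Sigma vs Theta: 1 to 12, Theta.
Sigma–Tau: Tau 12–1.
Lambda vs Theta: 6 to 7, Theta.
Lambda vs Tau: Tau, 8–5.
Theta vs Tau: 4+2+1 = 7 for Theta, 6 for Tau — Theta by 7–6.
Every project loses at least once (Alpha loses to Lambda; Sigma loses to Alpha; Lambda loses to Theta; Theta loses to Alpha; Tau loses to Theta). The majority relation contains the cycle Alpha > Theta > Lambda > Alpha, so there is no Condorcet winner.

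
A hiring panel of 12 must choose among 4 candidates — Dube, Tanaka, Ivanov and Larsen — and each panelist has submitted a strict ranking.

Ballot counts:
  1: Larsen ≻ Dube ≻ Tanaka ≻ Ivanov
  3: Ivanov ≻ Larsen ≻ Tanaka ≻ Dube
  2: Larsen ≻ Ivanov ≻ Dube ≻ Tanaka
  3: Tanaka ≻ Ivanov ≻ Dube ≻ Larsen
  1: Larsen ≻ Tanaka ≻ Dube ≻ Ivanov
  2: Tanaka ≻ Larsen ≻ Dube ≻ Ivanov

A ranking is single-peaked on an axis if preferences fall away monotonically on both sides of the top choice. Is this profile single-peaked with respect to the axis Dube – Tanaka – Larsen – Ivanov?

no

Axis positions: Dube=1, Tanaka=2, Larsen=3, Ivanov=4.
Group 1: ranking walks positions 3-1-2-4; Dube is ranked above Tanaka even though Tanaka lies between Dube and the peak Larsen on the axis — preferences dip and rise again. Not single-peaked.
Group 2 (peak Ivanov at position 4): ranking walks positions 4-3-2-1, expanding outward from the peak — single-peaked.
Group 3: ranking walks positions 3-4-1-2; Dube is ranked above Tanaka even though Tanaka lies between Dube and the peak Larsen on the axis — preferences dip and rise again. Not single-peaked.
Group 4: ranking walks positions 2-4-1-3; Ivanov is ranked above Larsen even though Larsen lies between Ivanov and the peak Tanaka on the axis — preferences dip and rise again. Not single-peaked.
Group 5 (peak Larsen at position 3): ranking walks positions 3-2-1-4, expanding outward from the peak — single-peaked.
Group 6 (peak Tanaka at position 2): ranking walks positions 2-3-1-4, expanding outward from the peak — single-peaked.
Group 1 violates single-peakedness, so the profile is not single-peaked on this axis.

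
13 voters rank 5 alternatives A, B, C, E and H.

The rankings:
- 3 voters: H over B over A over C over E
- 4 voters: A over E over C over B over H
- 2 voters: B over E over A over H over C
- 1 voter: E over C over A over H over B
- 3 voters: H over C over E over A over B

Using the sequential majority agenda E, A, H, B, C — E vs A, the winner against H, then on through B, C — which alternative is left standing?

Round 1: E vs A — 6–7, A advances.
Round 2: A vs H — 7–6, A advances.
Round 3: A vs B — 8–5, A advances.
Round 4: A vs C — 9–4, A advances.
A survives the agenda.

A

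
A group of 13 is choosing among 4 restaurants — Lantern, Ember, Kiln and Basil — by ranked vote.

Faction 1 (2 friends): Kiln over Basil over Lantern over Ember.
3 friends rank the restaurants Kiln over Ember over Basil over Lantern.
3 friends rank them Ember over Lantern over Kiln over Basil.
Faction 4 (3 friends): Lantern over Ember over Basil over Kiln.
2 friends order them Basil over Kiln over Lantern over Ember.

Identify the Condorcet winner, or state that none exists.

Kiln

Head-to-head results (13 friends):
Lantern vs Ember: Lantern, 7–6.
Lantern–Kiln: Kiln 7–6.
Lantern–Basil: Basil 7–6.
Ember–Kiln: Kiln 7–6.
Ember–Basil: Ember 9–4.
Kiln–Basil: Kiln 8–5.
Kiln wins every pairwise contest, so Kiln is the Condorcet winner.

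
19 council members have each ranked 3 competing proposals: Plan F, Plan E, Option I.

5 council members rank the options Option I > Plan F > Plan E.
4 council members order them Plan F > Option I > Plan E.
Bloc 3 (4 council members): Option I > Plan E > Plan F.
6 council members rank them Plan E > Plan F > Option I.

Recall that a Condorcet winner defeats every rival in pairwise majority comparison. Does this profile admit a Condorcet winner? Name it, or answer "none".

Pairwise majorities:
Plan F vs Plan E: Plan E wins 10–9.
Plan F vs Option I: Plan F, 10–9.
Plan E vs Option I: Option I, 13–6.
No option is unbeaten: Plan F loses to Plan E; Plan E loses to Option I; Option I loses to Plan F. In particular Plan F beats Option I beats Plan E beats Plan F is a majority cycle — no Condorcet winner exists.

none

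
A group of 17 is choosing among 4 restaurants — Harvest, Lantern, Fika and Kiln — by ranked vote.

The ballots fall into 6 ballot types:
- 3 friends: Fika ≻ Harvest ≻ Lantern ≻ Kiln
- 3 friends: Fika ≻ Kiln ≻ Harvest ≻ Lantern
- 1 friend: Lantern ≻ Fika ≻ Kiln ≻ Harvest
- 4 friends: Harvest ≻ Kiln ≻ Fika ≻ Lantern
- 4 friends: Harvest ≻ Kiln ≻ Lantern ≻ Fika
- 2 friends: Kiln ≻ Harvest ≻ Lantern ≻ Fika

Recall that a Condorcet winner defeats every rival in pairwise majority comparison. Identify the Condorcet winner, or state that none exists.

Check each pair by majority over 17 ballots:
Harvest vs Lantern: Harvest is ranked higher on 3+3+4+4+2 = 16 ballots, Lantern on 1. Harvest wins 16–1.
Harvest vs Fika: Harvest is ranked higher on 4+4+2 = 10 ballots, Fika on 7. Harvest wins 10–7.
Harvest vs Kiln: Harvest is ranked higher on 3+4+4 = 11 ballots, Kiln on 6. Harvest wins 11–6.
Lantern vs Fika: Lantern is ranked higher on 1+4+2 = 7 ballots, Fika on 10. Fika wins 10–7.
Lantern vs Kiln: Lantern is ranked higher on 3+1 = 4 ballots, Kiln on 13. Kiln wins 13–4.
Fika vs Kiln: 7 to 10, Kiln.
Harvest wins every pairwise contest, so Harvest is the Condorcet winner.

Harvest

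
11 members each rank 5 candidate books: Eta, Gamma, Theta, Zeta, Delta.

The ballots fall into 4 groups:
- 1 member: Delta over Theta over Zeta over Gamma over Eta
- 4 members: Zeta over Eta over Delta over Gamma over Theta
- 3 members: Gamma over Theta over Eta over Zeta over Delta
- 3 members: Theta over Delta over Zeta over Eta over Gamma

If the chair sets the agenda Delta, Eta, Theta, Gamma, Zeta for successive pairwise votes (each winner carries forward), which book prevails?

Round 1: Delta vs Eta — 4–7, Eta advances.
Round 2: Eta vs Theta — 4–7, Theta advances.
Round 3: Theta vs Gamma — 4–7, Gamma advances.
Round 4: Gamma vs Zeta — 3–8, Zeta advances.
Zeta survives the agenda.

Zeta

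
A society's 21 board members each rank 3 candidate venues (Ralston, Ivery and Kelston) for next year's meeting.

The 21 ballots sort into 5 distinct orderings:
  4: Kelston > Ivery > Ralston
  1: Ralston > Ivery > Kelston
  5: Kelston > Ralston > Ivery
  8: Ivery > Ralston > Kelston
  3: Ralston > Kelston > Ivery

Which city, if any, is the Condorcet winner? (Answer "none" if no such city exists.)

none

Check each pair by majority over 21 ballots:
Ralston–Ivery: Ivery 12–9.
Ralston vs Kelston: Ralston, 12–9.
Ivery vs Kelston: Kelston wins 12–9.
No city is unbeaten: Ralston loses to Ivery; Ivery loses to Kelston; Kelston loses to Ralston. In particular Ralston → Kelston → Ivery → Ralston is a majority cycle — no Condorcet winner exists.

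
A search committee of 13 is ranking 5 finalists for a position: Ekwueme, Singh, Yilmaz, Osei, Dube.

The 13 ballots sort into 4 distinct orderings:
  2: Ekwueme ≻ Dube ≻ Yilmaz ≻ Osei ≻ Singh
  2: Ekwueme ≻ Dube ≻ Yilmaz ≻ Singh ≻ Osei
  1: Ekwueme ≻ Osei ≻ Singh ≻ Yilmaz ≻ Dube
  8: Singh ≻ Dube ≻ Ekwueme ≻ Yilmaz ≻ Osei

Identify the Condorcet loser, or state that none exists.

Head-to-head results (13 committee members):
Ekwueme vs Singh: Ekwueme preferred on 2+2+1 = 5 ballots; Singh wins 8–5.
Ekwueme vs Yilmaz: Ekwueme wins 13–0.
Ekwueme vs Osei: Ekwueme, 13–0.
Ekwueme vs Dube: Dube, 8–5.
Singh vs Yilmaz: 1+8 = 9 for Singh, 4 for Yilmaz — Singh by 9–4.
Singh vs Osei: Singh wins 10–3.
Singh vs Dube: 9 to 4, Singh.
Yilmaz vs Osei: Yilmaz is ranked higher on 2+2+8 = 12 ballots, Osei on 1. Yilmaz wins 12–1.
Yilmaz vs Dube: Dube wins 12–1.
Osei vs Dube: 1 to 12, Dube.
Osei is beaten in every head-to-head and is the Condorcet loser.

Osei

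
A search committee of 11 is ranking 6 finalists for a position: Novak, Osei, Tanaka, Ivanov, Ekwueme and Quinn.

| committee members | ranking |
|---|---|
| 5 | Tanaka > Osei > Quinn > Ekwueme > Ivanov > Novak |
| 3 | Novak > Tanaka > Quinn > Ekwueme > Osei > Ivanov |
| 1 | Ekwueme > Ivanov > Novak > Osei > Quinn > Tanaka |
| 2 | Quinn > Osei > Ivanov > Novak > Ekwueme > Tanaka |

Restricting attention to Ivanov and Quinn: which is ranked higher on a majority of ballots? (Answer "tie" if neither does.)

Quinn

Ballots ranking Ivanov above Quinn: 1.
Ballots ranking Quinn above Ivanov: 11 − 1 = 10.
Quinn wins the head-to-head 10–1.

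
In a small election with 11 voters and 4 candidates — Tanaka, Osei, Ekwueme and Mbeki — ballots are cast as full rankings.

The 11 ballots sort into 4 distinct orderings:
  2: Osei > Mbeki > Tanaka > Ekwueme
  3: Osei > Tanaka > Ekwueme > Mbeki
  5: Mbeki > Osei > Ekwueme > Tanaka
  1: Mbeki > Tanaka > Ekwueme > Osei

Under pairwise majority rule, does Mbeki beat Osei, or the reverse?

Ballots ranking Mbeki above Osei: 5 + 1 = 6.
Ballots ranking Osei above Mbeki: 11 − 6 = 5.
Mbeki wins the head-to-head 6–5.

Mbeki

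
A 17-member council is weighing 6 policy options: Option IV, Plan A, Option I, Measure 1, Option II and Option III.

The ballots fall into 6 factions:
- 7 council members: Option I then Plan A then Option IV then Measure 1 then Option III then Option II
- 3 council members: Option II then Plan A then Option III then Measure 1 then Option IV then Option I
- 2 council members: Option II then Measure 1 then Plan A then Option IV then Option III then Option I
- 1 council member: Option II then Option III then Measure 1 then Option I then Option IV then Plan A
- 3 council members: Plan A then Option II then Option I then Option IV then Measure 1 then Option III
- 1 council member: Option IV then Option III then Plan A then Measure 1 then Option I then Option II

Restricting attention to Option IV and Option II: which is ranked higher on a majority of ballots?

Ballots ranking Option IV above Option II: 7 + 1 = 8.
Ballots ranking Option II above Option IV: 17 − 8 = 9.
Option II wins the head-to-head 9–8.

Option II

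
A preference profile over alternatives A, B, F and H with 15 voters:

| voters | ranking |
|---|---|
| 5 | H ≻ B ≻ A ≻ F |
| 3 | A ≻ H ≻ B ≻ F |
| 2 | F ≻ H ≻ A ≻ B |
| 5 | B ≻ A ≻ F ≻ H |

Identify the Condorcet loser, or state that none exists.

Head-to-head results (15 voters):
A vs B: B wins 10–5.
A vs F: A, 13–2.
A vs H: 8 to 7, A.
B vs F: B, 13–2.
B–H: H 10–5.
F vs H: H wins 8–7.
F is beaten in every head-to-head and is the Condorcet loser.

F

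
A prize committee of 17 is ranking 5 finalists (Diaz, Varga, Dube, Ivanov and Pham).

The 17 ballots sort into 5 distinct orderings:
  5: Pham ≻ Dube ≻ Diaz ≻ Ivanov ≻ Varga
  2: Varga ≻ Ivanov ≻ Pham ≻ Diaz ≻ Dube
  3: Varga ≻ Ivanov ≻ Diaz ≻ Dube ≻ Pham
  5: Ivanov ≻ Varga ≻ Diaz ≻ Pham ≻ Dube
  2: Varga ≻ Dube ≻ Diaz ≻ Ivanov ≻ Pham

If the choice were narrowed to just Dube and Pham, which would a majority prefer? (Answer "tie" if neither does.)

Ballots ranking Dube above Pham: 3 + 2 = 5.
Ballots ranking Pham above Dube: 17 − 5 = 12.
Pham wins the head-to-head 12–5.

Pham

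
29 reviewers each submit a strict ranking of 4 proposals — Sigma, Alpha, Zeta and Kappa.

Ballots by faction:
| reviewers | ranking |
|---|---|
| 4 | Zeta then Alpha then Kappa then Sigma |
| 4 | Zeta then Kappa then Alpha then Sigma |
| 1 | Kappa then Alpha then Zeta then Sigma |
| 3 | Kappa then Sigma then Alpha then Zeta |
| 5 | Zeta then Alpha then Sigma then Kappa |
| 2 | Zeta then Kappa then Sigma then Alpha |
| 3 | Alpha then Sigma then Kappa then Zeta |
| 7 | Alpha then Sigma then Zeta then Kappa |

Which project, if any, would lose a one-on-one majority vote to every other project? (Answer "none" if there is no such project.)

Head-to-head results (29 reviewers):
Sigma vs Alpha: Sigma is ranked higher on 3+2 = 5 ballots, Alpha on 24. Alpha wins 24–5.
Sigma–Zeta: Zeta 16–13.
Sigma vs Kappa: Sigma preferred on 5+3+7 = 15 ballots; Sigma wins 15–14.
Alpha vs Zeta: Alpha is ranked higher on 1+3+3+7 = 14 ballots, Zeta on 15. Zeta wins 15–14.
Alpha vs Kappa: 19 to 10, Alpha.
Zeta vs Kappa: 22 to 7, Zeta.
Kappa is beaten in every head-to-head and is the Condorcet loser.

Kappa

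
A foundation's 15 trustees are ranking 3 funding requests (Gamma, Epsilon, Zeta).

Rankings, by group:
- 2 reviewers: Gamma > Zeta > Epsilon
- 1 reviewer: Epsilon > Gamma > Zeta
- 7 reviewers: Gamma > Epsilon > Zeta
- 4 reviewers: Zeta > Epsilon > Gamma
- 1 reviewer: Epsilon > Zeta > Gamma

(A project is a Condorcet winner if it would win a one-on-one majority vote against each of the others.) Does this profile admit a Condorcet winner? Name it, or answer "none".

Head-to-head results (15 reviewers):
Gamma vs Epsilon: 9 to 6, Gamma.
Gamma vs Zeta: Gamma preferred on 2+1+7 = 10 ballots; Gamma wins 10–5.
Epsilon vs Zeta: Epsilon is ranked higher on 1+7+1 = 9 ballots, Zeta on 6. Epsilon wins 9–6.
Only Gamma has no losses; Gamma is the Condorcet winner.

Gamma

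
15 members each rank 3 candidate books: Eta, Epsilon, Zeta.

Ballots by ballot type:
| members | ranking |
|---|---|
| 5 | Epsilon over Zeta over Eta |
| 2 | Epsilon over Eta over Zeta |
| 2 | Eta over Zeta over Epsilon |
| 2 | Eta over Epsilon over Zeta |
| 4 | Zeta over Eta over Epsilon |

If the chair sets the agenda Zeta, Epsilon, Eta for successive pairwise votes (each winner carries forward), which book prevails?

Eta

Round 1: Zeta vs Epsilon — 6–9, Epsilon advances.
Round 2: Epsilon vs Eta — 7–8, Eta advances.
The agenda winner is Eta.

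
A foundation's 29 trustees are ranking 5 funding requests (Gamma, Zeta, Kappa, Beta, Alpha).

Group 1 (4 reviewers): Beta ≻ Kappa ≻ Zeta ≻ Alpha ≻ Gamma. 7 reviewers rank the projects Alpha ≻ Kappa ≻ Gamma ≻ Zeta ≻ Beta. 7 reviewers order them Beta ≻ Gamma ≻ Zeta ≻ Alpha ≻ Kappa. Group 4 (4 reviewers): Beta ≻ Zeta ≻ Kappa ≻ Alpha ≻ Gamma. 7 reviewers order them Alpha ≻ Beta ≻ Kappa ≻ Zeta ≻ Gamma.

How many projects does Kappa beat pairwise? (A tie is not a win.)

2

Kappa against each rival (29 reviewers):
Kappa vs Gamma: Kappa is ranked higher on 4+7+4+7 = 22 ballots, Gamma on 7. Kappa wins 22–7.
Kappa–Zeta: Kappa 18–11.
Kappa vs Beta: Kappa preferred on 7 ballots; Beta wins 22–7.
Kappa–Alpha: Alpha 21–8.
Kappa beats Gamma, Zeta; loses to Beta, Alpha — 2 pairwise wins.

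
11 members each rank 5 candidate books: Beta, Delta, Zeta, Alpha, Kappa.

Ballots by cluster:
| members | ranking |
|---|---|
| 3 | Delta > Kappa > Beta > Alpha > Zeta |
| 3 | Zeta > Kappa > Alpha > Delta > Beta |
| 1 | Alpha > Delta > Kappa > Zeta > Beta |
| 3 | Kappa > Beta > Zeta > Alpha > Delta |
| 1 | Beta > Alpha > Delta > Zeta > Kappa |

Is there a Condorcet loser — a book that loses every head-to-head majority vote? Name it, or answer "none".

none

Head-to-head results (11 members):
Beta vs Delta: Beta is ranked higher on 3+1 = 4 ballots, Delta on 7. Delta wins 7–4.
Beta–Zeta: Beta 7–4.
Beta vs Alpha: Beta preferred on 3+3+1 = 7 ballots; Beta wins 7–4.
Beta–Kappa: Kappa 10–1.
Delta vs Zeta: 3+1+1 = 5 for Delta, 6 for Zeta — Zeta by 6–5.
Delta–Alpha: Alpha 8–3.
Delta vs Kappa: 5 to 6, Kappa.
Zeta vs Alpha: Zeta is ranked higher on 3+3 = 6 ballots, Alpha on 5. Zeta wins 6–5.
Zeta vs Kappa: Kappa, 7–4.
Alpha vs Kappa: Alpha preferred on 1+1 = 2 ballots; Kappa wins 9–2.
No book is winless: Beta beats Zeta; Delta beats Beta; Zeta beats Delta; Alpha beats Delta; Kappa beats Beta. There is no Condorcet loser.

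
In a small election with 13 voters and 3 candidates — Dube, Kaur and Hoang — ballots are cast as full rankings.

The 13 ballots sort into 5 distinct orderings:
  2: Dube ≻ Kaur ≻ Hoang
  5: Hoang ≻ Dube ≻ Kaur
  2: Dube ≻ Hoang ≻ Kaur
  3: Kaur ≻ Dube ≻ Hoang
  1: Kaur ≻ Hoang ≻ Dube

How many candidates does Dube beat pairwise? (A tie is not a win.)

2

Dube against each rival (13 voters):
Dube vs Kaur: Dube, 9–4.
Dube vs Hoang: 7 to 6, Dube.
Dube beats Kaur, Hoang — 2 pairwise wins.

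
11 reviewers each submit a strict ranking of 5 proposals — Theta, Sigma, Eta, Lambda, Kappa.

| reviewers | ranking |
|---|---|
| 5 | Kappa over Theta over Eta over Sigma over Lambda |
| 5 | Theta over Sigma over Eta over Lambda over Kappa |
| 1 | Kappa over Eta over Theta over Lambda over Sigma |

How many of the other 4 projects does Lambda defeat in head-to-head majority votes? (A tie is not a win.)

Lambda against each rival (11 reviewers):
Lambda vs Theta: Theta wins 11–0.
Lambda vs Sigma: Lambda preferred on 1 ballot; Sigma wins 10–1.
Lambda vs Eta: 0 for Lambda, 11 for Eta — Eta by 11–0.
Lambda–Kappa: Kappa 6–5.
Lambda beats no one; loses to Theta, Sigma, Eta, Kappa — 0 pairwise wins.

0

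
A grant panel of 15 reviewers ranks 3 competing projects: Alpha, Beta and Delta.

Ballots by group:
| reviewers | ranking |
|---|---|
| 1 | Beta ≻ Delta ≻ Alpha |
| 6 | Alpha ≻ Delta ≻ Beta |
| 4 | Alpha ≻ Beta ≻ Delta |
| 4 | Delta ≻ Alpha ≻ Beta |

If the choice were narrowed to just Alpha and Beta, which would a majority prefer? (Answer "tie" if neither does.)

Ballots ranking Alpha above Beta: 6 + 4 + 4 = 14.
Ballots ranking Beta above Alpha: 15 − 14 = 1.
Alpha wins the head-to-head 14–1.

Alpha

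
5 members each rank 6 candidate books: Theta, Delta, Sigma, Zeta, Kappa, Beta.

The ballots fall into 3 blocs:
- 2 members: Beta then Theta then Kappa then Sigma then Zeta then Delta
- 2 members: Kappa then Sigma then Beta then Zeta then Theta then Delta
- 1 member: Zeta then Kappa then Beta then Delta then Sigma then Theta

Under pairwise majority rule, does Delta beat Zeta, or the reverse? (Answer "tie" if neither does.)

No ballot ranks Delta above Zeta: 0.
Ballots ranking Zeta above Delta: 5 − 0 = 5.
Zeta wins the head-to-head 5–0.

Zeta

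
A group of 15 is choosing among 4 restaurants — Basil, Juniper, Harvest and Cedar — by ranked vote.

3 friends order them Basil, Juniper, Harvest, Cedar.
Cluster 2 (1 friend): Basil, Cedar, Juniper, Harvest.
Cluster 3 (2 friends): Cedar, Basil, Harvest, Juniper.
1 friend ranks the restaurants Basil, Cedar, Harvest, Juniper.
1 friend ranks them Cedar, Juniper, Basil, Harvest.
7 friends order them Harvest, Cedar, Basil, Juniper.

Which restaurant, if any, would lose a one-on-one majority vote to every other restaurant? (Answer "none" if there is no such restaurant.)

Juniper

Head-to-head results (15 friends):
Basil vs Juniper: Basil wins 14–1.
Basil–Harvest: Basil 8–7.
Basil vs Cedar: 5 to 10, Cedar.
Juniper vs Harvest: 5 to 10, Harvest.
Juniper vs Cedar: Cedar, 12–3.
Harvest vs Cedar: 10 to 5, Harvest.
Only Juniper has no wins; Juniper is the Condorcet loser.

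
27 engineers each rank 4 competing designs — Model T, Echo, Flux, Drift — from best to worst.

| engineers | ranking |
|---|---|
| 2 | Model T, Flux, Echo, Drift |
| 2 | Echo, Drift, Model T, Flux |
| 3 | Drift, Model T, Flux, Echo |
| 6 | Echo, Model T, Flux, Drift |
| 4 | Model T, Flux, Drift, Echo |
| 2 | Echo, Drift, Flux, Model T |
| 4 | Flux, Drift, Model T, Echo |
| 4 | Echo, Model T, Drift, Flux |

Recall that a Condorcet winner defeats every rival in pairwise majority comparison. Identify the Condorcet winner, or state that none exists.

Echo

Pairwise majorities:
Model T vs Echo: Model T is ranked higher on 2+3+4+4 = 13 ballots, Echo on 14. Echo wins 14–13.
Model T vs Flux: 21 to 6, Model T.
Model T vs Drift: Model T preferred on 2+6+4+4 = 16 ballots; Model T wins 16–11.
Echo vs Flux: 2+6+2+4 = 14 for Echo, 13 for Flux — Echo by 14–13.
Echo–Drift: Echo 16–11.
Flux–Drift: Flux 16–11.
Echo wins every pairwise contest, so Echo is the Condorcet winner.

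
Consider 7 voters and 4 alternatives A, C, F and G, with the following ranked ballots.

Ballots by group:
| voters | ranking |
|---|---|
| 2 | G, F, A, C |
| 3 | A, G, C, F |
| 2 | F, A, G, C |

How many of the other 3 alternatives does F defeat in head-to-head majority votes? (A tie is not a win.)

2

F against each rival (7 voters):
F vs A: 4 to 3, F.
F vs C: F, 4–3.
F vs G: G wins 5–2.
F beats A, C; loses to G — 2 pairwise wins.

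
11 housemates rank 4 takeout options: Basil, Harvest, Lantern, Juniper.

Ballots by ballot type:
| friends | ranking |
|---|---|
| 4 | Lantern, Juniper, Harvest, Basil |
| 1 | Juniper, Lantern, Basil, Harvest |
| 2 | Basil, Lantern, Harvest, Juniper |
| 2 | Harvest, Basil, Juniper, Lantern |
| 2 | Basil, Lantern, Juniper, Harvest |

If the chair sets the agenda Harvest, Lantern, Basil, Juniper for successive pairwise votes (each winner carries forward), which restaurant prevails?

Basil

Round 1: Harvest vs Lantern — 2–9, Lantern advances.
Round 2: Lantern vs Basil — 5–6, Basil advances.
Round 3: Basil vs Juniper — 6–5, Basil advances.
Basil survives the agenda.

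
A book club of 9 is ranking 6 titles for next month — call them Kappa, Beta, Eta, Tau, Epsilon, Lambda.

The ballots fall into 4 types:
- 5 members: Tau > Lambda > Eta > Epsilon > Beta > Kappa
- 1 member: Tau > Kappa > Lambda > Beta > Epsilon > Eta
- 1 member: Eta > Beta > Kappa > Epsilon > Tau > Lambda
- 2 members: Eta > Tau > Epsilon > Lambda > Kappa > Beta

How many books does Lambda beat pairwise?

4

Lambda against each rival (9 members):
Lambda vs Kappa: 5+2 = 7 for Lambda, 2 for Kappa — Lambda by 7–2.
Lambda–Beta: Lambda 8–1.
Lambda vs Eta: Lambda is ranked higher on 5+1 = 6 ballots, Eta on 3. Lambda wins 6–3.
Lambda vs Tau: Tau, 9–0.
Lambda vs Epsilon: Lambda, 6–3.
Lambda beats Kappa, Beta, Eta, Epsilon; loses to Tau — 4 pairwise wins.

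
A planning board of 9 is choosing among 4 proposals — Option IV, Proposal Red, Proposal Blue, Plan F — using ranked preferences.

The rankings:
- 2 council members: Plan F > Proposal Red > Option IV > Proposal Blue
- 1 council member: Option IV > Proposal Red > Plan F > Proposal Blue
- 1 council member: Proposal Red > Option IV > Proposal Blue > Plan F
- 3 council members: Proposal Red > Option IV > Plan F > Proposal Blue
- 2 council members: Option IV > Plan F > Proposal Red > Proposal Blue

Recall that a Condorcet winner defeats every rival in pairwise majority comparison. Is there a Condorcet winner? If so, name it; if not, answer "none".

Pairwise majorities:
Option IV vs Proposal Red: 3 to 6, Proposal Red.
Option IV vs Proposal Blue: 2+1+1+3+2 = 9 for Option IV, 0 for Proposal Blue — Option IV by 9–0.
Option IV vs Plan F: 1+1+3+2 = 7 for Option IV, 2 for Plan F — Option IV by 7–2.
Proposal Red vs Proposal Blue: 2+1+1+3+2 = 9 for Proposal Red, 0 for Proposal Blue — Proposal Red by 9–0.
Proposal Red vs Plan F: 5 to 4, Proposal Red.
Proposal Blue vs Plan F: 1 for Proposal Blue, 8 for Plan F — Plan F by 8–1.
Proposal Red wins every pairwise contest, so Proposal Red is the Condorcet winner.

Proposal Red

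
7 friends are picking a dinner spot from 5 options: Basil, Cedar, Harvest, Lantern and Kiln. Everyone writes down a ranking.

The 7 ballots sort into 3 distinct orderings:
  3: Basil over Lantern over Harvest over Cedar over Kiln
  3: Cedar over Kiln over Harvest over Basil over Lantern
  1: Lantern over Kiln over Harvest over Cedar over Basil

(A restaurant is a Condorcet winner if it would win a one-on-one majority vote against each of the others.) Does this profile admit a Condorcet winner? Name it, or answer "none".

Check each pair by majority over 7 ballots:
Basil vs Cedar: Cedar wins 4–3.
Basil vs Harvest: Harvest, 4–3.
Basil vs Lantern: Basil, 6–1.
Basil vs Kiln: Kiln, 4–3.
Cedar vs Harvest: Harvest, 4–3.
Cedar vs Lantern: Cedar preferred on 3 ballots; Lantern wins 4–3.
Cedar vs Kiln: Cedar, 6–1.
Harvest vs Lantern: 3 for Harvest, 4 for Lantern — Lantern by 4–3.
Harvest vs Kiln: Kiln, 4–3.
Lantern vs Kiln: 4 to 3, Lantern.
Each restaurant drops at least one matchup (Basil loses to Cedar; Cedar loses to Harvest; Harvest loses to Lantern; Lantern loses to Basil; Kiln loses to Cedar); the cycle Basil beats Lantern beats Cedar beats Basil rules out a Condorcet winner.

none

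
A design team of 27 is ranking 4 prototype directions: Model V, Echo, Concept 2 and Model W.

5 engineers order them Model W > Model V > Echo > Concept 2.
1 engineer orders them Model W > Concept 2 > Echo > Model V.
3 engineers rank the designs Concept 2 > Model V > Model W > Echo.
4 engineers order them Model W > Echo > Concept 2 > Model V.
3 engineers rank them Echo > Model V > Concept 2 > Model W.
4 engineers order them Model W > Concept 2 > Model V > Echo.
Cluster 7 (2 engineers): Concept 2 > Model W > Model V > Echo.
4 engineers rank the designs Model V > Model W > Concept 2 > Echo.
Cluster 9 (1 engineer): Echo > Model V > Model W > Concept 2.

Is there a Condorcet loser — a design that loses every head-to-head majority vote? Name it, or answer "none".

Echo

Head-to-head results (27 engineers):
Model V vs Echo: Model V, 18–9.
Model V vs Concept 2: Model V is ranked higher on 5+3+4+1 = 13 ballots, Concept 2 on 14. Concept 2 wins 14–13.
Model V vs Model W: Model W, 16–11.
Echo vs Concept 2: 13 to 14, Concept 2.
Echo vs Model W: Model W wins 23–4.
Concept 2 vs Model W: Model W wins 19–8.
Echo loses to every other design — it is the Condorcet loser.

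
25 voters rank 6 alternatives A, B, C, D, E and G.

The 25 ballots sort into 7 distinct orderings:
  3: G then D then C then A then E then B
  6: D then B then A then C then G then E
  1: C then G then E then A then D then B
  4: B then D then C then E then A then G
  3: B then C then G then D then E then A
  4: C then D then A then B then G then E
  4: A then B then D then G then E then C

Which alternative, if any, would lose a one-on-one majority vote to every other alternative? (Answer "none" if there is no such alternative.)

Pairwise majorities:
A vs B: A preferred on 3+1+4+4 = 12 ballots; B wins 13–12.
A vs C: C, 15–10.
A vs D: D wins 20–5.
A vs E: A wins 17–8.
A vs G: 18 to 7, A.
B vs C: B preferred on 6+4+3+4 = 17 ballots; B wins 17–8.
B–D: D 14–11.
B vs E: B preferred on 6+4+3+4+4 = 21 ballots; B wins 21–4.
B vs G: 6+4+3+4+4 = 21 for B, 4 for G — B by 21–4.
C vs D: 8 to 17, D.
C vs E: C preferred on 3+6+1+4+3+4 = 21 ballots; C wins 21–4.
C vs G: C wins 18–7.
D vs E: D preferred on 3+6+4+3+4+4 = 24 ballots; D wins 24–1.
D vs G: 6+4+4+4 = 18 for D, 7 for G — D by 18–7.
E vs G: G wins 21–4.
E is beaten in every head-to-head and is the Condorcet loser.

E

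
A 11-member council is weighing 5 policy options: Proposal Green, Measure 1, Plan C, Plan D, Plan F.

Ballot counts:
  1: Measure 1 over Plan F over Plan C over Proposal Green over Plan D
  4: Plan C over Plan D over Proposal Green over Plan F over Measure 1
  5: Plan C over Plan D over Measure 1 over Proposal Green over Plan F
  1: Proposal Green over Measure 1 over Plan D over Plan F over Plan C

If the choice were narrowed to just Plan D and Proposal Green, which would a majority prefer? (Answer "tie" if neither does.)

Plan D

Ballots ranking Plan D above Proposal Green: 4 + 5 = 9.
Ballots ranking Proposal Green above Plan D: 11 − 9 = 2.
Plan D wins the head-to-head 9–2.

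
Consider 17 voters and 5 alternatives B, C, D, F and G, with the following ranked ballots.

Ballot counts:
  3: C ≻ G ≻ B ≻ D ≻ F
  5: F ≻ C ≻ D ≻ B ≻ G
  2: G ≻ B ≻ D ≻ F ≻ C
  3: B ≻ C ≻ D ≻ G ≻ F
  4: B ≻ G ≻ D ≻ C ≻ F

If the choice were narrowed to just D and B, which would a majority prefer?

Ballots ranking D above B: 5.
Ballots ranking B above D: 17 − 5 = 12.
B wins the head-to-head 12–5.

B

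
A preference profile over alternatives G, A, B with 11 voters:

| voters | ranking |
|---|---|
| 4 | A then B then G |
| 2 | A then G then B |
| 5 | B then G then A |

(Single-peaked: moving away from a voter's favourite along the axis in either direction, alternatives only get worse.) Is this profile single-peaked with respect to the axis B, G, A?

Axis positions: B=1, G=2, A=3.
Bloc 1: ranking walks positions 3-1-2; B is ranked above G even though G lies between B and the peak A on the axis — preferences dip and rise again. Not single-peaked.
Bloc 2 (peak A at position 3): ranking walks positions 3-2-1, expanding outward from the peak — single-peaked.
Bloc 3 (peak B at position 1): ranking walks positions 1-2-3, expanding outward from the peak — single-peaked.
Bloc 1 violates single-peakedness, so the profile is not single-peaked on this axis.

no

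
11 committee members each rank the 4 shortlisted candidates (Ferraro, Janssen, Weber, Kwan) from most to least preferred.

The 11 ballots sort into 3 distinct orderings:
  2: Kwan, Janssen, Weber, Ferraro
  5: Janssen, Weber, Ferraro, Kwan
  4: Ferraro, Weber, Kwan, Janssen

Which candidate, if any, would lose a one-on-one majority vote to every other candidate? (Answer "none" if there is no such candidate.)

Pairwise majorities:
Ferraro–Janssen: Janssen 7–4.
Ferraro vs Weber: Ferraro preferred on 4 ballots; Weber wins 7–4.
Ferraro vs Kwan: Ferraro is ranked higher on 5+4 = 9 ballots, Kwan on 2. Ferraro wins 9–2.
Janssen vs Weber: Janssen preferred on 2+5 = 7 ballots; Janssen wins 7–4.
Janssen vs Kwan: Kwan, 6–5.
Weber vs Kwan: Weber wins 9–2.
No candidate is winless: Ferraro beats Kwan; Janssen beats Ferraro; Weber beats Ferraro; Kwan beats Janssen. There is no Condorcet loser.

none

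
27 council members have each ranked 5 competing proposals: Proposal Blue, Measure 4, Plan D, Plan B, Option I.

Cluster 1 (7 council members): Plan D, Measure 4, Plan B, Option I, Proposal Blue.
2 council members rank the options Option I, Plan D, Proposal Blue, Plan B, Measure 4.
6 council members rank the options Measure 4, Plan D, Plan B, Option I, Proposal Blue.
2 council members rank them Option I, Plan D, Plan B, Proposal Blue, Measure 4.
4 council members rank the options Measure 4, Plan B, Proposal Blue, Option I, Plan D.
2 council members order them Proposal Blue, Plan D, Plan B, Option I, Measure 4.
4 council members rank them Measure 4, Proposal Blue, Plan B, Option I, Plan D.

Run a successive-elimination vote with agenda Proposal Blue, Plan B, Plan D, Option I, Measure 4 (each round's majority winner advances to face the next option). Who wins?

Round 1: Proposal Blue vs Plan B — 8–19, Plan B advances.
Round 2: Plan B vs Plan D — 8–19, Plan D advances.
Round 3: Plan D vs Option I — 15–12, Plan D advances.
Round 4: Plan D vs Measure 4 — 13–14, Measure 4 advances.
Measure 4 survives the agenda.

Measure 4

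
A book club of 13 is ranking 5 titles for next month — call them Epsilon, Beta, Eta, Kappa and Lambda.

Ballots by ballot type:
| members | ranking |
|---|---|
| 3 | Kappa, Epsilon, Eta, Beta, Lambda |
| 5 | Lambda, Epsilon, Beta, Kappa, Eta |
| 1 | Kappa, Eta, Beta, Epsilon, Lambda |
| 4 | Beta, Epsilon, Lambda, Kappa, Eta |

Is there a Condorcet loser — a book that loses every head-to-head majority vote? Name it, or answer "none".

Head-to-head results (13 members):
Epsilon vs Beta: Epsilon preferred on 3+5 = 8 ballots; Epsilon wins 8–5.
Epsilon vs Eta: Epsilon is ranked higher on 3+5+4 = 12 ballots, Eta on 1. Epsilon wins 12–1.
Epsilon vs Kappa: 5+4 = 9 for Epsilon, 4 for Kappa — Epsilon by 9–4.
Epsilon vs Lambda: Epsilon wins 8–5.
Beta vs Eta: Beta, 9–4.
Beta vs Kappa: 5+4 = 9 for Beta, 4 for Kappa — Beta by 9–4.
Beta vs Lambda: Beta is ranked higher on 3+1+4 = 8 ballots, Lambda on 5. Beta wins 8–5.
Eta vs Kappa: Kappa, 13–0.
Eta–Lambda: Lambda 9–4.
Kappa vs Lambda: 4 to 9, Lambda.
Only Eta has no wins; Eta is the Condorcet loser.

Eta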